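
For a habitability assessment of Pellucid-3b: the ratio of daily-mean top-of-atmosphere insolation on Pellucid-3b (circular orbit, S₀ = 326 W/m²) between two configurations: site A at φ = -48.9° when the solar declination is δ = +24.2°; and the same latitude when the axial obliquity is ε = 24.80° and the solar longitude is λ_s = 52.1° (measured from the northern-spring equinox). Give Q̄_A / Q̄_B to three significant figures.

— Configuration A (φ=-48.9°):
cos H₀ = −tan(-48.9°) tan(+24.200°) = 0.5152, H₀ = 1.0296 rad.
Bracket: H₀ sin φ sin δ + cos φ cos δ sin H₀ = 1.0296×-0.75356×0.40992 + 0.65738×0.91212×0.85708 = -0.318043 + 0.513913 = 0.195870.
Q̄ = (S₀/π) × [bracket] = (326/π) × 0.195870 = 20.325 W/m².
— Configuration B (φ=-48.9°):
Solar declination: sin δ = sin ε · sin λ_s = sin 24.80° × sin 52.1° = 0.33098, so δ = +19.328°.
cos H₀ = −tan(-48.9°) tan(+19.328°) = 0.4021, H₀ = 1.1570 rad.
Bracket: H₀ sin φ sin δ + cos φ cos δ sin H₀ = 1.1570×-0.75356×0.33098 + 0.65738×0.94364×0.91561 = -0.288571 + 0.567980 = 0.279409.
Q̄ = (S₀/π) × [bracket] = (326/π) × 0.279409 = 28.994 W/m².
Ratio Q̄_A / Q̄_B = 20.325 / 28.994 = 0.7010.

Q̄_A / Q̄_B ≈ 0.701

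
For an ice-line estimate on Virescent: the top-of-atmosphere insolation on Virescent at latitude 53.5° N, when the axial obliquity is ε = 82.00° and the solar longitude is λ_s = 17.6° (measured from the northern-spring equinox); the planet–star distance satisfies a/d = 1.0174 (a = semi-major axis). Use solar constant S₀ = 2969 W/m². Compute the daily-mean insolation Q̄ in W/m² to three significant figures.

Q̄ ≈ 976 W/m²

Solar declination: sin δ = sin ε · sin λ_s = sin 82.00° × sin 17.6° = 0.29943, so δ = +17.423°.
cos H₀ = −tan(+53.5°) tan(+17.423°) = -0.4241, H₀ = 2.0088 rad.
Bracket: H₀ sin φ sin δ + cos φ cos δ sin H₀ = 2.0088×0.80386×0.29943 + 0.59482×0.95412×0.90561 = 0.483518 + 0.513961 = 0.997479.
Inverse-square distance factor (a/d)² = 1.0174² = 1.035103.
Q̄ = (S₀/π) × 1.035103 × [bracket] = (2969/π) × 1.035103 × 0.997479 = 975.8 W/m².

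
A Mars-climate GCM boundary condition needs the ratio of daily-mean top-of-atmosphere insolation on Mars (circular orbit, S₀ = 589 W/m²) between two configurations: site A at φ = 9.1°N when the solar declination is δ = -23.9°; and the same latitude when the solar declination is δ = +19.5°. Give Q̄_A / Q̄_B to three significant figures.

Q̄_A / Q̄_B ≈ 0.792

— Configuration A (φ=+9.1°):
cos H₀ = −tan(+9.1°) tan(-23.900°) = 0.0710, H₀ = 1.4998 rad.
Bracket: H₀ sin φ sin δ + cos φ cos δ sin H₀ = 1.4998×0.15816×-0.40514 + 0.98741×0.91425×0.99748 = -0.096103 + 0.900465 = 0.804362.
Q̄ = (S₀/π) × [bracket] = (589/π) × 0.804362 = 150.81 W/m².
— Configuration B (φ=+9.1°):
cos H₀ = −tan(+9.1°) tan(+19.500°) = -0.0567, H₀ = 1.6275 rad.
Bracket: H₀ sin φ sin δ + cos φ cos δ sin H₀ = 1.6275×0.15816×0.33381 + 0.98741×0.94264×0.99839 = 0.085924 + 0.929274 = 1.015198.
Q̄ = (S₀/π) × [bracket] = (589/π) × 1.015198 = 190.33 W/m².
Ratio Q̄_A / Q̄_B = 150.81 / 190.33 = 0.7924.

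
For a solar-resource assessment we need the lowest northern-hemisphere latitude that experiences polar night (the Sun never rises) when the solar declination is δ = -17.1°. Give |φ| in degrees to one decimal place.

Polar night requires cos H₀ = −tan φ tan δ ≥ 1, i.e. tan φ tan δ ≤ −1.
The boundary is |tan φ| · |tan δ| = 1, so |φ| = 90° − |δ| = 90° − 17.1° = 72.9° in the northern hemisphere.

|φ| = 72.9°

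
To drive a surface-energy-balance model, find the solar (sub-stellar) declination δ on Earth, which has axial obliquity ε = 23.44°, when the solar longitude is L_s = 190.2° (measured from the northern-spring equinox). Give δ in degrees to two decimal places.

sin δ = sin ε · sin L_s = sin 23.44° × sin 190.2° = -0.070442.
δ = arcsin(-0.070442) = -4.04°.

δ = -4.04°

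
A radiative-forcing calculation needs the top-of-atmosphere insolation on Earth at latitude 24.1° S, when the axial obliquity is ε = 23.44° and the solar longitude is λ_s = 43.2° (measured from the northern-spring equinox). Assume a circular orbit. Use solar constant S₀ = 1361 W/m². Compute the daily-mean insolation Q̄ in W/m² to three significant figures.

Solar declination: sin δ = sin ε · sin λ_s = sin 23.44° × sin 43.2° = 0.27230, so δ = +15.801°.
cos H₀ = −tan(-24.1°) tan(+15.801°) = 0.1266, H₀ = 1.4439 rad.
Bracket: H₀ sin φ sin δ + cos φ cos δ sin H₀ = 1.4439×-0.40833×0.27230 + 0.91283×0.96221×0.99195 = -0.160545 + 0.871264 = 0.710719.
Q̄ = (S₀/π) × [bracket] = (1361/π) × 0.710719 = 307.9 W/m².

Q̄ ≈ 308 W/m²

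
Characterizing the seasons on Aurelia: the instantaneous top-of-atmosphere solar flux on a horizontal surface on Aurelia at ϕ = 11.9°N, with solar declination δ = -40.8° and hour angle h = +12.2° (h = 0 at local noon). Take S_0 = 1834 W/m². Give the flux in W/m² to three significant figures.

1.08e+03 W/m²

cos θ_z = sin ϕ sin δ + cos ϕ cos δ cos h = -0.134738 + 0.723998 = 0.589260.
Flux = S_0 · cos θ_z = 1834 × 0.589260 = 1081 W/m².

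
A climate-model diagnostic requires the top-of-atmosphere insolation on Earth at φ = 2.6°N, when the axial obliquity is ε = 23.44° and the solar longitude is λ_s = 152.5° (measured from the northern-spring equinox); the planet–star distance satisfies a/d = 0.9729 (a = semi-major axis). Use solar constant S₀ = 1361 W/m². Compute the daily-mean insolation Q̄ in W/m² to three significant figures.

Q̄ ≈ 408 W/m²

Solar declination: sin δ = sin ε · sin λ_s = sin 23.44° × sin 152.5° = 0.18368, so δ = +10.584°.
cos H₀ = −tan(+2.6°) tan(+10.584°) = -0.0085, H₀ = 1.5793 rad.
Bracket: H₀ sin φ sin δ + cos φ cos δ sin H₀ = 1.5793×0.04536×0.18368 + 0.99897×0.98299×0.99996 = 0.013158 + 0.981938 = 0.995096.
Inverse-square distance factor (a/d)² = 0.9729² = 0.946534.
Q̄ = (S₀/π) × 0.946534 × [bracket] = (1361/π) × 0.946534 × 0.995096 = 408.0 W/m².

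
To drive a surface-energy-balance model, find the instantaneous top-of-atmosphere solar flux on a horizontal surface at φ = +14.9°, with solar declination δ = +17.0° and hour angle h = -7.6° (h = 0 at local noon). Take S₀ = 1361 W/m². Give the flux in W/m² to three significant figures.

1.35e+03 W/m²

cos θ_z = sin φ sin δ + cos φ cos δ cos h = 0.075178 + 0.916032 = 0.991210.
Flux = S₀ · cos θ_z = 1361 × 0.991210 = 1349 W/m².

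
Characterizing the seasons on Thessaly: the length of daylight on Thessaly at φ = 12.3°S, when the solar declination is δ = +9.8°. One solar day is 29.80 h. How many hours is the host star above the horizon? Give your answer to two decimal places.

cos H₀ = −tan φ · tan δ = −tan(-12.3°) × tan(+9.800°) = 0.0377, so H₀ = 1.5331 rad = 87.84°.
Daylight = 2H₀/(2π) × 29.80 h = (1.5331/π) × 29.80 = 14.54 h.

14.54 h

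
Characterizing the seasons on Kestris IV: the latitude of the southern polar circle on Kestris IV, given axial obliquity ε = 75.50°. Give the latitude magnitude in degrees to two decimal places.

The polar circle is the lowest latitude that experiences at least one full rotation of continuous darkness at the northern-summer solstice; it lies at |φ| = 90° − ε = 90° − 75.50° = 14.50°.

14.50°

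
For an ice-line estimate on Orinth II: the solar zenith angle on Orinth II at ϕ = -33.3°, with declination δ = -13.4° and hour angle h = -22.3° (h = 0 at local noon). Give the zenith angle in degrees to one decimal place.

cos θ_z = sin ϕ sin δ + cos ϕ cos δ cos h = 0.127235 + 0.752245 = 0.879480.
θ_z = arccos(0.879480) = 28.4°.

θ_z = 28.4°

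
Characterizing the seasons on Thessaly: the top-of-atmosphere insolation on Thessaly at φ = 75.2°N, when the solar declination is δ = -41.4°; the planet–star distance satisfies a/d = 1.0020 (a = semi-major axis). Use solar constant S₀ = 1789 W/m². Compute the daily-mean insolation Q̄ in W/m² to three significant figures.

cos H₀ = −tan(+75.2°) tan(-41.400°) = 3.3368 ≥ 1 ⇒ polar night, H₀ = 0 and Q̄ = 0.
Inverse-square distance factor (a/d)² = 1.0020² = 1.004004.

Q̄ ≈ 0.00 W/m²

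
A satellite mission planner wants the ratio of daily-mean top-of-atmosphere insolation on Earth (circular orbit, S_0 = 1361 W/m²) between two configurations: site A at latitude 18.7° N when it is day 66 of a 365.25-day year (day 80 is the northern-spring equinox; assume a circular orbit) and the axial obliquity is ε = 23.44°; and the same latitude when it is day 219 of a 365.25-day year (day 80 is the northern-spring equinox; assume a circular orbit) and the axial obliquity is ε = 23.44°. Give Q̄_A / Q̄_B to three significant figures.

— Configuration A (ϕ=+18.7°):
Solar longitude: L_s = 360° × (66 − 80)/365.25 = -13.799°, i.e. -13.799° + 360° = 346.201°.
sin δ = sin 23.44° × sin 346.201° = -0.09488, so δ = -5.444°.
cos h₀ = −tan(+18.7°) tan(-5.444°) = 0.0323, h₀ = 1.5385 rad.
Bracket: h₀ sin ϕ sin δ + cos ϕ cos δ sin h₀ = 1.5385×0.32061×-0.09488 + 0.94721×0.99549×0.99948 = -0.046800 + 0.942448 = 0.895648.
Q̄ = (S_0/π) × [bracket] = (1361/π) × 0.895648 = 388.01 W/m².
— Configuration B (ϕ=+18.7°):
Solar longitude: L_s = 360° × (219 − 80)/365.25 = 137.002°.
sin δ = sin 23.44° × sin 137.002° = 0.27128, so δ = +15.740°.
cos h₀ = −tan(+18.7°) tan(+15.740°) = -0.0954, h₀ = 1.6663 rad.
Bracket: h₀ sin ϕ sin δ + cos ϕ cos δ sin h₀ = 1.6663×0.32061×0.27128 + 0.94721×0.96250×0.99544 = 0.144927 + 0.907532 = 1.052459.
Q̄ = (S_0/π) × [bracket] = (1361/π) × 1.052459 = 455.95 W/m².
Ratio Q̄_A / Q̄_B = 388.01 / 455.95 = 0.8510.

Q̄_A / Q̄_B ≈ 0.851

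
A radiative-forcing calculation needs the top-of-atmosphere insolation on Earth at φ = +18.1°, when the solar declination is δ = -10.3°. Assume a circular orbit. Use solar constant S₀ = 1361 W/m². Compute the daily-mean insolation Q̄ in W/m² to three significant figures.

cos H₀ = −tan(+18.1°) tan(-10.300°) = 0.0594, H₀ = 1.5114 rad.
Bracket: H₀ sin φ sin δ + cos φ cos δ sin H₀ = 1.5114×0.31068×-0.17880 + 0.95052×0.98389×0.99823 = -0.083958 + 0.933552 = 0.849594.
Q̄ = (S₀/π) × [bracket] = (1361/π) × 0.849594 = 368.1 W/m².

Q̄ ≈ 368 W/m²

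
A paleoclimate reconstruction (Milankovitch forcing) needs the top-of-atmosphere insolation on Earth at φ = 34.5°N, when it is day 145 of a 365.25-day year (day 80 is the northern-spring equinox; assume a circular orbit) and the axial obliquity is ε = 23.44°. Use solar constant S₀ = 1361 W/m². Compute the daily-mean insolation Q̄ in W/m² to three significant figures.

Q̄ ≈ 483 W/m²

Solar longitude: λ_s = 360° × (145 − 80)/365.25 = 64.066°.
sin δ = sin 23.44° × sin 64.066° = 0.35773, so δ = +20.961°.
cos H₀ = −tan(+34.5°) tan(+20.961°) = -0.2633, H₀ = 1.8372 rad.
Bracket: H₀ sin φ sin δ + cos φ cos δ sin H₀ = 1.8372×0.56641×0.35773 + 0.82413×0.93383×0.96472 = 0.372257 + 0.742446 = 1.114703.
Q̄ = (S₀/π) × [bracket] = (1361/π) × 1.114703 = 482.9 W/m².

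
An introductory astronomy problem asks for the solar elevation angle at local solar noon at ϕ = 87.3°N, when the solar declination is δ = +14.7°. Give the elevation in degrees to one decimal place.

At local noon the hour angle is zero, so the zenith angle equals |ϕ − δ| = |+87.3° − (+14.700°)| = 72.600°.
Elevation = 90° − 72.600° = 17.4°.

17.4°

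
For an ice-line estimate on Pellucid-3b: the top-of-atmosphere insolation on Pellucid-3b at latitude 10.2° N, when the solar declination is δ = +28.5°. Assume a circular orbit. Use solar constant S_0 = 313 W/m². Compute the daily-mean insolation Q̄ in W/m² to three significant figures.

Q̄ ≈ 99.8 W/m²

cos h₀ = −tan(+10.2°) tan(+28.500°) = -0.0977, h₀ = 1.6686 rad.
Bracket: h₀ sin ϕ sin δ + cos ϕ cos δ sin h₀ = 1.6686×0.17708×0.47716 + 0.98420×0.87882×0.99522 = 0.140989 + 0.860800 = 1.001789.
Q̄ = (S_0/π) × [bracket] = (313/π) × 1.001789 = 99.81 W/m².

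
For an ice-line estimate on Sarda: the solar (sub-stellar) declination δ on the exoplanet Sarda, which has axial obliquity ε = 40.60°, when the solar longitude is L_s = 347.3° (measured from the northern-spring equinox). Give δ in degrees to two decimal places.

sin δ = sin ε · sin L_s = sin 40.60° × sin 347.3° = -0.143070.
δ = arcsin(-0.143070) = -8.23°.

δ = -8.23°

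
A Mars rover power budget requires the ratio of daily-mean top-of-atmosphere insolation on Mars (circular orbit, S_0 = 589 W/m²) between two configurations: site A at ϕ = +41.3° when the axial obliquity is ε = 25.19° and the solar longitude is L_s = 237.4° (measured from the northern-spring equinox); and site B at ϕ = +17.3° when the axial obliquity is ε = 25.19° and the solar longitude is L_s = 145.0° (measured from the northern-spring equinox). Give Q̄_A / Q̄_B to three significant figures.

— Configuration A (ϕ=+41.3°):
Solar declination: sin δ = sin ε · sin L_s = sin 25.19° × sin 237.4° = -0.35857, so δ = -21.012°.
cos h₀ = −tan(+41.3°) tan(-21.012°) = 0.3374, h₀ = 1.2266 rad.
Bracket: h₀ sin ϕ sin δ + cos ϕ cos δ sin h₀ = 1.2266×0.66000×-0.35857 + 0.75126×0.93350×0.94134 = -0.290282 + 0.660163 = 0.369881.
Q̄ = (S_0/π) × [bracket] = (589/π) × 0.369881 = 69.347 W/m².
— Configuration B (ϕ=+17.3°):
Solar declination: sin δ = sin ε · sin L_s = sin 25.19° × sin 145.0° = 0.24413, so δ = +14.130°.
cos h₀ = −tan(+17.3°) tan(+14.130°) = -0.0784, h₀ = 1.6493 rad.
Bracket: h₀ sin ϕ sin δ + cos ϕ cos δ sin h₀ = 1.6493×0.29737×0.24413 + 0.95476×0.96974×0.99692 = 0.119734 + 0.923017 = 1.042751.
Q̄ = (S_0/π) × [bracket] = (589/π) × 1.042751 = 195.50 W/m².
Ratio Q̄_A / Q̄_B = 69.347 / 195.50 = 0.3547.

Q̄_A / Q̄_B ≈ 0.355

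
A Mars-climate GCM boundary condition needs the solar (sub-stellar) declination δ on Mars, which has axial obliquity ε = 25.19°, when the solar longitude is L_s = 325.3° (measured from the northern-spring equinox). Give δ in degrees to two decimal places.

δ = -14.02°

sin δ = sin ε · sin L_s = sin 25.19° × sin 325.3° = -0.242298.
δ = arcsin(-0.242298) = -14.02°.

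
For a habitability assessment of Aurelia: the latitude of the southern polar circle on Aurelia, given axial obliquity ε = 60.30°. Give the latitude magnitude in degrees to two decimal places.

The polar circle is the lowest latitude that experiences at least one full rotation of continuous darkness at the northern-summer solstice; it lies at |φ| = 90° − ε = 90° − 60.30° = 29.70°.

29.70°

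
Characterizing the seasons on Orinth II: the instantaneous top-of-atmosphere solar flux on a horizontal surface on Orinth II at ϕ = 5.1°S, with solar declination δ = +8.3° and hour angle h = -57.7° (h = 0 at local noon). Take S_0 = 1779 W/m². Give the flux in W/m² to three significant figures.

cos θ_z = sin ϕ sin δ + cos ϕ cos δ cos h = -0.012832 + 0.526662 = 0.513830.
Flux = S_0 · cos θ_z = 1779 × 0.513830 = 914.1 W/m².

914 W/m²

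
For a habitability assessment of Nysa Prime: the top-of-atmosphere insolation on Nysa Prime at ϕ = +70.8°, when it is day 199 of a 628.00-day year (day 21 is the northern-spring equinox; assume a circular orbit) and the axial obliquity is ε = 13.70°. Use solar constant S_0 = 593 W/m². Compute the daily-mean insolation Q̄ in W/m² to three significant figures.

Solar longitude: L_s = 360° × (199 − 21)/628.00 = 102.038°.
sin δ = sin 13.70° × sin 102.038° = 0.23163, so δ = +13.393°.
cos h₀ = −tan(+70.8°) tan(+13.393°) = -0.6837, h₀ = 2.3237 rad.
Bracket: h₀ sin ϕ sin δ + cos ϕ cos δ sin h₀ = 2.3237×0.94438×0.23163 + 0.32887×0.97280×0.72972 = 0.508302 + 0.233455 = 0.741757.
Q̄ = (S_0/π) × [bracket] = (593/π) × 0.741757 = 140.0 W/m².

Q̄ ≈ 140 W/m²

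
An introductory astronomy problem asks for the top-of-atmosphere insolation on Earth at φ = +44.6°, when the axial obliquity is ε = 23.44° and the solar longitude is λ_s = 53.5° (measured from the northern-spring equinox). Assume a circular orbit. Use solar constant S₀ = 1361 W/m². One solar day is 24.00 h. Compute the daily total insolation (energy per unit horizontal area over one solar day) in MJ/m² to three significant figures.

Solar declination: sin δ = sin ε · sin λ_s = sin 23.44° × sin 53.5° = 0.31977, so δ = +18.649°.
cos H₀ = −tan(+44.6°) tan(+18.649°) = -0.3328, H₀ = 1.9101 rad.
Bracket: H₀ sin φ sin δ + cos φ cos δ sin H₀ = 1.9101×0.70215×0.31977 + 0.71203×0.94750×0.94300 = 0.428868 + 0.636193 = 1.065061.
Q̄ = (S₀/π) × [bracket] = (1361/π) × 1.065061 = 461.41 W/m².
Daily total = Q̄ × 24.00 h × 3600 s/h = 461.41 × 24.00 × 3600 / 10⁶ = 39.87 MJ/m².

39.9 MJ/m²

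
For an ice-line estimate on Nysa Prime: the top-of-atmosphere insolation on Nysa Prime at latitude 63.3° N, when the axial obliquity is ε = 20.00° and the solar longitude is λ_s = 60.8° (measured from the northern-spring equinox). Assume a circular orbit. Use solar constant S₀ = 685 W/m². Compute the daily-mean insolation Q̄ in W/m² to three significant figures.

Q̄ ≈ 204 W/m²

Solar declination: sin δ = sin ε · sin λ_s = sin 20.00° × sin 60.8° = 0.29856, so δ = +17.371°.
cos H₀ = −tan(+63.3°) tan(+17.371°) = -0.6220, H₀ = 2.2421 rad.
Bracket: H₀ sin φ sin δ + cos φ cos δ sin H₀ = 2.2421×0.89337×0.29856 + 0.44932×0.95439×0.78303 = 0.598023 + 0.335784 = 0.933807.
Q̄ = (S₀/π) × [bracket] = (685/π) × 0.933807 = 203.6 W/m².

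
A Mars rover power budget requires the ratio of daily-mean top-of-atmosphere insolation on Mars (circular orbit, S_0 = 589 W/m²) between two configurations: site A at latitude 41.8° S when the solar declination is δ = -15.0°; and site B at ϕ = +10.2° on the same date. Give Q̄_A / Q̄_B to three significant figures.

— Configuration A (ϕ=-41.8°):
cos h₀ = −tan(-41.8°) tan(-15.000°) = -0.2396, h₀ = 1.8127 rad.
Bracket: h₀ sin ϕ sin δ + cos ϕ cos δ sin h₀ = 1.8127×-0.66653×-0.25882 + 0.74548×0.96593×0.97088 = 0.312711 + 0.699113 = 1.011824.
Q̄ = (S_0/π) × [bracket] = (589/π) × 1.011824 = 189.70 W/m².
— Configuration B (ϕ=+10.2°):
cos h₀ = −tan(+10.2°) tan(-15.000°) = 0.0482, h₀ = 1.5226 rad.
Bracket: h₀ sin ϕ sin δ + cos ϕ cos δ sin h₀ = 1.5226×0.17708×-0.25882 + 0.98420×0.96593×0.99884 = -0.069784 + 0.949566 = 0.879782.
Q̄ = (S_0/π) × [bracket] = (589/π) × 0.879782 = 164.95 W/m².
Ratio Q̄_A / Q̄_B = 189.70 / 164.95 = 1.150.

Q̄_A / Q̄_B ≈ 1.15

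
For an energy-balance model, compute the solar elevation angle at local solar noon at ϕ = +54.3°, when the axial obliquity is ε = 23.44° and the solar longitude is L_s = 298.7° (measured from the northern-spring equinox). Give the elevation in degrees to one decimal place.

15.3°

Solar declination: sin δ = sin ε · sin L_s = sin 23.44° × sin 298.7° = -0.34892, so δ = -20.421°.
At local noon the hour angle is zero, so the zenith angle equals |ϕ − δ| = |+54.3° − (-20.421°)| = 74.721°.
Elevation = 90° − 74.721° = 15.3°.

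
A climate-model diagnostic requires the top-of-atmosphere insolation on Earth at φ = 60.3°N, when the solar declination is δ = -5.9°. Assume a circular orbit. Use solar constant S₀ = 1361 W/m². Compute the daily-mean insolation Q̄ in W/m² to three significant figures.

cos H₀ = −tan(+60.3°) tan(-5.900°) = 0.1812, H₀ = 1.3886 rad.
Bracket: H₀ sin φ sin δ + cos φ cos δ sin H₀ = 1.3886×0.86863×-0.10279 + 0.49546×0.99470×0.98345 = -0.123983 + 0.484678 = 0.360695.
Q̄ = (S₀/π) × [bracket] = (1361/π) × 0.360695 = 156.3 W/m².

Q̄ ≈ 156 W/m²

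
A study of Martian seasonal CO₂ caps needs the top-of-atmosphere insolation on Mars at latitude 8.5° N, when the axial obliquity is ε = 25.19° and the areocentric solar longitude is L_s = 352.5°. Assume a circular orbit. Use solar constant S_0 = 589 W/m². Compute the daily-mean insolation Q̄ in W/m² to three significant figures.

Q̄ ≈ 183 W/m²

sin δ = sin 25.19° × sin 352.5° = -0.05555, so δ = -3.185°.
cos h₀ = −tan(+8.5°) tan(-3.185°) = 0.0083, h₀ = 1.5625 rad.
Bracket: h₀ sin ϕ sin δ + cos ϕ cos δ sin h₀ = 1.5625×0.14781×-0.05555 + 0.98902×0.99846×0.99997 = -0.012829 + 0.987467 = 0.974638.
Q̄ = (S_0/π) × [bracket] = (589/π) × 0.974638 = 182.7 W/m².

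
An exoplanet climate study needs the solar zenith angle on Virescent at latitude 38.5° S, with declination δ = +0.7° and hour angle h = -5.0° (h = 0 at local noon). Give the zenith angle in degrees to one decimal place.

cos θ_z = sin φ sin δ + cos φ cos δ cos h = -0.007605 + 0.779572 = 0.771967.
θ_z = arccos(0.771967) = 39.5°.

θ_z = 39.5°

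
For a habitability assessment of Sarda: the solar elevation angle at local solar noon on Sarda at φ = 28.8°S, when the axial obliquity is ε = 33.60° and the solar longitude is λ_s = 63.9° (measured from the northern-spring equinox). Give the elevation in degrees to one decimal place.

31.4°

Solar declination: sin δ = sin ε · sin λ_s = sin 33.60° × sin 63.9° = 0.49696, so δ = +29.799°.
At local noon the hour angle is zero, so the zenith angle equals |φ − δ| = |-28.8° − (+29.799°)| = 58.599°.
Elevation = 90° − 58.599° = 31.4°.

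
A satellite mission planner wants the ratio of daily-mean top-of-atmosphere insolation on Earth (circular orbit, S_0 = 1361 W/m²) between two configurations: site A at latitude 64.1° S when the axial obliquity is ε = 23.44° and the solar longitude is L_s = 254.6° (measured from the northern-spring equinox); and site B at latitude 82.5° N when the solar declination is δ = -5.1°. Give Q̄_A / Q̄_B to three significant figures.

— Configuration A (ϕ=-64.1°):
Solar declination: sin δ = sin ε · sin L_s = sin 23.44° × sin 254.6° = -0.38351, so δ = -22.551°.
cos h₀ = −tan(-64.1°) tan(-22.551°) = -0.8552, h₀ = 2.5967 rad.
Bracket: h₀ sin ϕ sin δ + cos ϕ cos δ sin h₀ = 2.5967×-0.89956×-0.38351 + 0.43680×0.92354×0.51832 = 0.895836 + 0.209091 = 1.104927.
Q̄ = (S_0/π) × [bracket] = (1361/π) × 1.104927 = 478.68 W/m².
— Configuration B (ϕ=+82.5°):
cos h₀ = −tan(+82.5°) tan(-5.100°) = 0.6779, h₀ = 0.8259 rad.
Bracket: h₀ sin ϕ sin δ + cos ϕ cos δ sin h₀ = 0.8259×0.99144×-0.08889 + 0.13053×0.99604×0.73515 = -0.072786 + 0.095579 = 0.022793.
Q̄ = (S_0/π) × [bracket] = (1361/π) × 0.022793 = 9.8744 W/m².
Ratio Q̄_A / Q̄_B = 478.68 / 9.8744 = 48.48.

Q̄_A / Q̄_B ≈ 48.5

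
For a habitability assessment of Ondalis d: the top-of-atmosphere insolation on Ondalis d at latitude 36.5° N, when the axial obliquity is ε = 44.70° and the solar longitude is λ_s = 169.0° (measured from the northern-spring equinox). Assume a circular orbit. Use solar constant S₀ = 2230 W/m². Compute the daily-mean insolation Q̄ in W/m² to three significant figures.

Solar declination: sin δ = sin ε · sin λ_s = sin 44.70° × sin 169.0° = 0.13421, so δ = +7.713°.
cos H₀ = −tan(+36.5°) tan(+7.713°) = -0.1002, H₀ = 1.6712 rad.
Bracket: H₀ sin φ sin δ + cos φ cos δ sin H₀ = 1.6712×0.59482×0.13421 + 0.80386×0.99095×0.99497 = 0.133413 + 0.792578 = 0.925991.
Q̄ = (S₀/π) × [bracket] = (2230/π) × 0.925991 = 657.3 W/m².

Q̄ ≈ 657 W/m²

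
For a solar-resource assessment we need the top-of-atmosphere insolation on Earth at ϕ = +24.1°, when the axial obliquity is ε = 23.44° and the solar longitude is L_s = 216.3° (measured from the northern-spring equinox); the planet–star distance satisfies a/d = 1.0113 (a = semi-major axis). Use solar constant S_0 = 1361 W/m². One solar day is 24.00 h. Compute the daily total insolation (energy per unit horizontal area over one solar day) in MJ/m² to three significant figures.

28.4 MJ/m²

Solar declination: sin δ = sin ε · sin L_s = sin 23.44° × sin 216.3° = -0.23550, so δ = -13.621°.
cos h₀ = −tan(+24.1°) tan(-13.621°) = 0.1084, h₀ = 1.4622 rad.
Bracket: h₀ sin ϕ sin δ + cos ϕ cos δ sin h₀ = 1.4622×0.40833×-0.23550 + 0.91283×0.97188×0.99411 = -0.140608 + 0.881936 = 0.741328.
Inverse-square distance factor (a/d)² = 1.0113² = 1.022728.
Q̄ = (S_0/π) × 1.022728 × [bracket] = (1361/π) × 1.022728 × 0.741328 = 328.46 W/m².
Daily total = Q̄ × 24.00 h × 3600 s/h = 328.46 × 24.00 × 3600 / 10⁶ = 28.38 MJ/m².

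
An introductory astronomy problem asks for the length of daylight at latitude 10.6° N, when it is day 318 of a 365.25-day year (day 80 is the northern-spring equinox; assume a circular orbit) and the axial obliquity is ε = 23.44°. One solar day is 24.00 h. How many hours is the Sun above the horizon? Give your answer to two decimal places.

Solar longitude: λ_s = 360° × (318 − 80)/365.25 = 234.579°.
sin δ = sin 23.44° × sin 234.579° = -0.32416, so δ = -18.915°.
cos H₀ = −tan φ · tan δ = −tan(+10.6°) × tan(-18.915°) = 0.0641, so H₀ = 1.5066 rad = 86.32°.
Daylight = 2H₀/(2π) × 24.00 h = (1.5066/π) × 24.00 = 11.51 h.

11.51 h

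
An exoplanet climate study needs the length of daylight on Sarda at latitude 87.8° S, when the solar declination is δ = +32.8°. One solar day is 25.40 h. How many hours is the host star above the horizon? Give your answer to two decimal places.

0.00 h

cos h₀ = −tan ϕ · tan δ = 16.7757 ≥ 1, so the host star never rises (polar night) and h₀ = 0.
Daylight = 2h₀/(2π) × 25.40 h = (0.0000/π) × 25.40 = 0.00 h.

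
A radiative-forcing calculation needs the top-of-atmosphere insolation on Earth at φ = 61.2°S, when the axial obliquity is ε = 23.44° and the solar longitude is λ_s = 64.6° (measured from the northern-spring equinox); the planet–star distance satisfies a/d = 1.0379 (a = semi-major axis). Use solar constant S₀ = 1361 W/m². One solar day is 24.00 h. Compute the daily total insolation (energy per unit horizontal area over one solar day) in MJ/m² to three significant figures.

Solar declination: sin δ = sin ε · sin λ_s = sin 23.44° × sin 64.6° = 0.35934, so δ = +21.059°.
cos H₀ = −tan(-61.2°) tan(+21.059°) = 0.7004, H₀ = 0.7948 rad.
Bracket: H₀ sin φ sin δ + cos φ cos δ sin H₀ = 0.7948×-0.87631×0.35934 + 0.48175×0.93321×0.71374 = -0.250277 + 0.320879 = 0.070602.
Inverse-square distance factor (a/d)² = 1.0379² = 1.077236.
Q̄ = (S₀/π) × 1.077236 × [bracket] = (1361/π) × 1.077236 × 0.070602 = 32.949 W/m².
Daily total = Q̄ × 24.00 h × 3600 s/h = 32.949 × 24.00 × 3600 / 10⁶ = 2.847 MJ/m².

2.85 MJ/m²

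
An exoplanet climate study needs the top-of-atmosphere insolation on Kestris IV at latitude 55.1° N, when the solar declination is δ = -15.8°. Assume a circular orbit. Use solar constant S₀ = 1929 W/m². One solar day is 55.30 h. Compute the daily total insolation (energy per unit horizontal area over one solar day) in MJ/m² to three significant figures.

30.0 MJ/m²

cos H₀ = −tan(+55.1°) tan(-15.800°) = 0.4056, H₀ = 1.1531 rad.
Bracket: H₀ sin φ sin δ + cos φ cos δ sin H₀ = 1.1531×0.82015×-0.27228 + 0.57215×0.96222×0.91404 = -0.257499 + 0.503210 = 0.245711.
Q̄ = (S₀/π) × [bracket] = (1929/π) × 0.245711 = 150.87 W/m².
Daily total = Q̄ × 55.30 h × 3600 s/h = 150.87 × 55.30 × 3600 / 10⁶ = 30.04 MJ/m².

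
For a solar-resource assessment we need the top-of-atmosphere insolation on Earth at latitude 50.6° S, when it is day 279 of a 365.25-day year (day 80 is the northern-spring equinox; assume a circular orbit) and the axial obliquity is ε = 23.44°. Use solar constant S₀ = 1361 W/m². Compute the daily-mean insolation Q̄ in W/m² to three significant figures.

Q̄ ≈ 334 W/m²

Solar longitude: λ_s = 360° × (279 − 80)/365.25 = 196.140°.
sin δ = sin 23.44° × sin 196.140° = -0.11058, so δ = -6.349°.
cos H₀ = −tan(-50.6°) tan(-6.349°) = -0.1354, H₀ = 1.7067 rad.
Bracket: H₀ sin φ sin δ + cos φ cos δ sin H₀ = 1.7067×-0.77273×-0.11058 + 0.63473×0.99387×0.99078 = 0.145835 + 0.625023 = 0.770858.
Q̄ = (S₀/π) × [bracket] = (1361/π) × 0.770858 = 334.0 W/m².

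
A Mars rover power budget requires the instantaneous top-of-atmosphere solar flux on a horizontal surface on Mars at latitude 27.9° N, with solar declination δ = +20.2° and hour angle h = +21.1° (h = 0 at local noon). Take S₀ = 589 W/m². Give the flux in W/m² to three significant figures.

551 W/m²

cos θ_z = sin φ sin δ + cos φ cos δ cos h = 0.161575 + 0.773799 = 0.935374.
Flux = S₀ · cos θ_z = 589 × 0.935374 = 550.9 W/m².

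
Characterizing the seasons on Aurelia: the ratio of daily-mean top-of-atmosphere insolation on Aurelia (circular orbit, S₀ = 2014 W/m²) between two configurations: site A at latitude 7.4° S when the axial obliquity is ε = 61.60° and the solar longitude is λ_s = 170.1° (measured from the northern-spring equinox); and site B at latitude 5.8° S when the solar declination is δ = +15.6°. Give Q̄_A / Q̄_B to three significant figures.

Q̄_A / Q̄_B ≈ 1.04

— Configuration A (φ=-7.4°):
Solar declination: sin δ = sin ε · sin λ_s = sin 61.60° × sin 170.1° = 0.15124, so δ = +8.699°.
cos H₀ = −tan(-7.4°) tan(+8.699°) = 0.0199, H₀ = 1.5509 rad.
Bracket: H₀ sin φ sin δ + cos φ cos δ sin H₀ = 1.5509×-0.12880×0.15124 + 0.99167×0.98850×0.99980 = -0.030211 + 0.980070 = 0.949859.
Q̄ = (S₀/π) × [bracket] = (2014/π) × 0.949859 = 608.93 W/m².
— Configuration B (φ=-5.8°):
cos H₀ = −tan(-5.8°) tan(+15.600°) = 0.0284, H₀ = 1.5424 rad.
Bracket: H₀ sin φ sin δ + cos φ cos δ sin H₀ = 1.5424×-0.10106×0.26892 + 0.99488×0.96316×0.99960 = -0.041918 + 0.957845 = 0.915927.
Q̄ = (S₀/π) × [bracket] = (2014/π) × 0.915927 = 587.18 W/m².
Ratio Q̄_A / Q̄_B = 608.93 / 587.18 = 1.037.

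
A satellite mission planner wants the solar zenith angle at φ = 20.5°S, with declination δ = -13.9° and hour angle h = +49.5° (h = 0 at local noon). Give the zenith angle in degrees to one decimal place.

θ_z = 47.6°

cos θ_z = sin φ sin δ + cos φ cos δ cos h = 0.084130 + 0.590506 = 0.674636.
θ_z = arccos(0.674636) = 47.6°.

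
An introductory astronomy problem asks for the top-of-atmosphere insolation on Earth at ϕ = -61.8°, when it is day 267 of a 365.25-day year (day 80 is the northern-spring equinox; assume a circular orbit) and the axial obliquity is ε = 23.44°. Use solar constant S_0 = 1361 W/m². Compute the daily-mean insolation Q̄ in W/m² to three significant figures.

Q̄ ≈ 223 W/m²

Solar longitude: L_s = 360° × (267 − 80)/365.25 = 184.312°.
sin δ = sin 23.44° × sin 184.312° = -0.02991, so δ = -1.714°.
cos h₀ = −tan(-61.8°) tan(-1.714°) = -0.0558, h₀ = 1.6266 rad.
Bracket: h₀ sin ϕ sin δ + cos ϕ cos δ sin h₀ = 1.6266×-0.88130×-0.02991 + 0.47255×0.99955×0.99844 = 0.042877 + 0.471601 = 0.514478.
Q̄ = (S_0/π) × [bracket] = (1361/π) × 0.514478 = 222.9 W/m².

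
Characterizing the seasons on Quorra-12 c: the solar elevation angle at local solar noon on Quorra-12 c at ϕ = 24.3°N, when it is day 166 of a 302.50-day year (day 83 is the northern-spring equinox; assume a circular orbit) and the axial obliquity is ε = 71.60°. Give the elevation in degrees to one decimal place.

44.6°

Solar longitude: L_s = 360° × (166 − 83)/302.50 = 98.777°.
sin δ = sin 71.60° × sin 98.777° = 0.93776, so δ = +69.680°.
At local noon the hour angle is zero, so the zenith angle equals |ϕ − δ| = |+24.3° − (+69.680°)| = 45.380°.
Elevation = 90° − 45.380° = 44.6°.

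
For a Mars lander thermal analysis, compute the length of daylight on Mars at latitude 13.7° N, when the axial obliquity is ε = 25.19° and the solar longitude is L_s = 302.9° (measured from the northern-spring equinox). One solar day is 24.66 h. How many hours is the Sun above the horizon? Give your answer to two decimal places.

11.60 h

Solar declination: sin δ = sin ε · sin L_s = sin 25.19° × sin 302.9° = -0.35736, so δ = -20.938°.
cos h₀ = −tan ϕ · tan δ = −tan(+13.7°) × tan(-20.938°) = 0.0933, so h₀ = 1.4774 rad = 84.65°.
Daylight = 2h₀/(2π) × 24.66 h = (1.4774/π) × 24.66 = 11.60 h.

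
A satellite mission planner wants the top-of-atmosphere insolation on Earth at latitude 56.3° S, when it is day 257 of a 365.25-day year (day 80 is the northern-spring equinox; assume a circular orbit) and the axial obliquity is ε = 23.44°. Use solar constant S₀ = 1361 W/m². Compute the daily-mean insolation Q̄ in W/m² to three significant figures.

Q̄ ≈ 219 W/m²

Solar longitude: λ_s = 360° × (257 − 80)/365.25 = 174.456°.
sin δ = sin 23.44° × sin 174.456° = 0.03843, so δ = +2.203°.
cos H₀ = −tan(-56.3°) tan(+2.203°) = 0.0577, H₀ = 1.5131 rad.
Bracket: H₀ sin φ sin δ + cos φ cos δ sin H₀ = 1.5131×-0.83195×0.03843 + 0.55484×0.99926×0.99834 = -0.048377 + 0.553509 = 0.505132.
Q̄ = (S₀/π) × [bracket] = (1361/π) × 0.505132 = 218.8 W/m².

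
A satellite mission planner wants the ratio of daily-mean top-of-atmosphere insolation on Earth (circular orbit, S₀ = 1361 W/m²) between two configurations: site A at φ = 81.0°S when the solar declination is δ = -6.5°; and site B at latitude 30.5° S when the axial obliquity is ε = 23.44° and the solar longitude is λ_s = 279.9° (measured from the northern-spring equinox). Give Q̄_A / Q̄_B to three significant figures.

— Configuration A (φ=-81.0°):
cos H₀ = −tan(-81.0°) tan(-6.500°) = -0.7194, H₀ = 2.3737 rad.
Bracket: H₀ sin φ sin δ + cos φ cos δ sin H₀ = 2.3737×-0.98769×-0.11320 + 0.15643×0.99357×0.69464 = 0.265395 + 0.107964 = 0.373359.
Q̄ = (S₀/π) × [bracket] = (1361/π) × 0.373359 = 161.75 W/m².
— Configuration B (φ=-30.5°):
Solar declination: sin δ = sin ε · sin λ_s = sin 23.44° × sin 279.9° = -0.39187, so δ = -23.071°.
cos H₀ = −tan(-30.5°) tan(-23.071°) = -0.2509, H₀ = 1.8244 rad.
Bracket: H₀ sin φ sin δ + cos φ cos δ sin H₀ = 1.8244×-0.50754×-0.39187 + 0.86163×0.92002×0.96802 = 0.362854 + 0.767366 = 1.130220.
Q̄ = (S₀/π) × [bracket] = (1361/π) × 1.130220 = 489.63 W/m².
Ratio Q̄_A / Q̄_B = 161.75 / 489.63 = 0.3304.

Q̄_A / Q̄_B ≈ 0.330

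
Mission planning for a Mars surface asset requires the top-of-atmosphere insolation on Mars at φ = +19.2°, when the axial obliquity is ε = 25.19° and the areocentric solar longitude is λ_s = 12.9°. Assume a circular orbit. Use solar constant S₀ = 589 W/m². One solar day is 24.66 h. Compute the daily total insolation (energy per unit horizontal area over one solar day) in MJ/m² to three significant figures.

16.5 MJ/m²

sin δ = sin 25.19° × sin 12.9° = 0.09502, so δ = +5.452°.
cos H₀ = −tan(+19.2°) tan(+5.452°) = -0.0332, H₀ = 1.6040 rad.
Bracket: H₀ sin φ sin δ + cos φ cos δ sin H₀ = 1.6040×0.32887×0.09502 + 0.94438×0.99548×0.99945 = 0.050124 + 0.939594 = 0.989718.
Q̄ = (S₀/π) × [bracket] = (589/π) × 0.989718 = 185.56 W/m².
Daily total = Q̄ × 24.66 h × 3600 s/h = 185.56 × 24.66 × 3600 / 10⁶ = 16.47 MJ/m².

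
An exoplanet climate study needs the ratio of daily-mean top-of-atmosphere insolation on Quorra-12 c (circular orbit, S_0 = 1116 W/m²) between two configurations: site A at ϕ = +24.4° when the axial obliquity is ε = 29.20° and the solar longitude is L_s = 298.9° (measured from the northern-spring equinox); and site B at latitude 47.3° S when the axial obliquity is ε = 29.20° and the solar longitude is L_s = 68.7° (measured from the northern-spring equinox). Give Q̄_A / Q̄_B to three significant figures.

— Configuration A (ϕ=+24.4°):
Solar declination: sin δ = sin ε · sin L_s = sin 29.20° × sin 298.9° = -0.42710, so δ = -25.284°.
cos h₀ = −tan(+24.4°) tan(-25.284°) = 0.2143, h₀ = 1.3549 rad.
Bracket: h₀ sin ϕ sin δ + cos ϕ cos δ sin h₀ = 1.3549×0.41310×-0.42710 + 0.91068×0.90420×0.97677 = -0.239052 + 0.804308 = 0.565256.
Q̄ = (S_0/π) × [bracket] = (1116/π) × 0.565256 = 200.80 W/m².
— Configuration B (ϕ=-47.3°):
Solar declination: sin δ = sin ε · sin L_s = sin 29.20° × sin 68.7° = 0.45453, so δ = +27.035°.
cos h₀ = −tan(-47.3°) tan(+27.035°) = 0.5530, h₀ = 0.9848 rad.
Bracket: h₀ sin ϕ sin δ + cos ϕ cos δ sin h₀ = 0.9848×-0.73491×0.45453 + 0.67816×0.89073×0.83318 = -0.328961 + 0.503289 = 0.174328.
Q̄ = (S_0/π) × [bracket] = (1116/π) × 0.174328 = 61.927 W/m².
Ratio Q̄_A / Q̄_B = 200.80 / 61.927 = 3.243.

Q̄_A / Q̄_B ≈ 3.24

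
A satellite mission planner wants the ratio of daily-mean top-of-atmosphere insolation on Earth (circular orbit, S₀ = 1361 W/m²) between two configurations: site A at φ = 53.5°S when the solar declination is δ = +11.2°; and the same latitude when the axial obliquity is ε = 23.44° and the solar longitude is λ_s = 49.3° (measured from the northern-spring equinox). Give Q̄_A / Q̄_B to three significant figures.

— Configuration A (φ=-53.5°):
cos H₀ = −tan(-53.5°) tan(+11.200°) = 0.2676, H₀ = 1.2999 rad.
Bracket: H₀ sin φ sin δ + cos φ cos δ sin H₀ = 1.2999×-0.80386×0.19423 + 0.59482×0.98096×0.96353 = -0.202958 + 0.562215 = 0.359257.
Q̄ = (S₀/π) × [bracket] = (1361/π) × 0.359257 = 155.64 W/m².
— Configuration B (φ=-53.5°):
Solar declination: sin δ = sin ε · sin λ_s = sin 23.44° × sin 49.3° = 0.30158, so δ = +17.552°.
cos H₀ = −tan(-53.5°) tan(+17.552°) = 0.4275, H₀ = 1.1291 rad.
Bracket: H₀ sin φ sin δ + cos φ cos δ sin H₀ = 1.1291×-0.80386×0.30158 + 0.59482×0.95344×0.90403 = -0.273726 + 0.512698 = 0.238972.
Q̄ = (S₀/π) × [bracket] = (1361/π) × 0.238972 = 103.53 W/m².
Ratio Q̄_A / Q̄_B = 155.64 / 103.53 = 1.503.

Q̄_A / Q̄_B ≈ 1.50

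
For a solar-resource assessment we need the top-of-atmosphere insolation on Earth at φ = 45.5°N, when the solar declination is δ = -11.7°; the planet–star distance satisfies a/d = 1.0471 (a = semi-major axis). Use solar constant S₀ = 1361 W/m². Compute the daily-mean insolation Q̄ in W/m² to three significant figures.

Q̄ ≈ 225 W/m²

cos H₀ = −tan(+45.5°) tan(-11.700°) = 0.2107, H₀ = 1.3585 rad.
Bracket: H₀ sin φ sin δ + cos φ cos δ sin H₀ = 1.3585×0.71325×-0.20279 + 0.70091×0.97922×0.97754 = -0.196493 + 0.670930 = 0.474437.
Inverse-square distance factor (a/d)² = 1.0471² = 1.096418.
Q̄ = (S₀/π) × 1.096418 × [bracket] = (1361/π) × 1.096418 × 0.474437 = 225.4 W/m².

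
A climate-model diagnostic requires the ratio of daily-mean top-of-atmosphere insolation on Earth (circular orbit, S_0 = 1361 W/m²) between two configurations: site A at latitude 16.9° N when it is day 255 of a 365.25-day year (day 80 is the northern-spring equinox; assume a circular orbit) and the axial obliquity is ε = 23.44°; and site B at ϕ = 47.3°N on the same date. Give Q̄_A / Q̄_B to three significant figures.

— Configuration A (ϕ=+16.9°):
Solar longitude: L_s = 360° × (255 − 80)/365.25 = 172.485°.
sin δ = sin 23.44° × sin 172.485° = 0.05203, so δ = +2.982°.
cos h₀ = −tan(+16.9°) tan(+2.982°) = -0.0158, h₀ = 1.5866 rad.
Bracket: h₀ sin ϕ sin δ + cos ϕ cos δ sin h₀ = 1.5866×0.29070×0.05203 + 0.95681×0.99865×0.99987 = 0.023998 + 0.955394 = 0.979392.
Q̄ = (S_0/π) × [bracket] = (1361/π) × 0.979392 = 424.29 W/m².
— Configuration B (ϕ=+47.3°):
cos h₀ = −tan(+47.3°) tan(+2.982°) = -0.0565, h₀ = 1.6273 rad.
Bracket: h₀ sin ϕ sin δ + cos ϕ cos δ sin h₀ = 1.6273×0.73491×0.05203 + 0.67816×0.99865×0.99840 = 0.062224 + 0.676161 = 0.738385.
Q̄ = (S_0/π) × [bracket] = (1361/π) × 0.738385 = 319.88 W/m².
Ratio Q̄_A / Q̄_B = 424.29 / 319.88 = 1.326.

Q̄_A / Q̄_B ≈ 1.33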